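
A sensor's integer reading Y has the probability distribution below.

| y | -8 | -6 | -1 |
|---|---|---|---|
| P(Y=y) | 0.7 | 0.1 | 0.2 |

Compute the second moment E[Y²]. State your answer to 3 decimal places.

48.600

E[Y²] = (-8)²(0.7) + (-6)²(0.1) + (-1)²(0.2) = 48.6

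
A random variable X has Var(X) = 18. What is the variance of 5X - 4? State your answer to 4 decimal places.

Var(5X - 4) = (5)²·Var(X) = 25·18 = 450

450.0000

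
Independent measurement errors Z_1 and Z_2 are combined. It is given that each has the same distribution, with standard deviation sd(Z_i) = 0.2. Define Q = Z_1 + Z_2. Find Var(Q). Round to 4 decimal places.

Var(Z_i) = (0.2)² = 0.04
By independence, Var(Q) = (1)²Var(Z_1) + (1)²Var(Z_2)
= (1)²·0.04 + (1)²·0.04 = 0.08

0.0800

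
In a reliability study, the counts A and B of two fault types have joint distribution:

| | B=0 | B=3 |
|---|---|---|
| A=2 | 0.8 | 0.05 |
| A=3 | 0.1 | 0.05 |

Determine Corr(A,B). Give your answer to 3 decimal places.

0.327

E[A] = 2.15,  E[B] = 0.3
E[AB] = 0.75
Cov(A,B) = E[AB] − E[A]E[B] = 0.75 − (2.15)(0.3) = 0.105
V(A) = 0.1275,  V(B) = 0.81
ρ = 0.105 / √(0.1275·0.81) ≈ 0.327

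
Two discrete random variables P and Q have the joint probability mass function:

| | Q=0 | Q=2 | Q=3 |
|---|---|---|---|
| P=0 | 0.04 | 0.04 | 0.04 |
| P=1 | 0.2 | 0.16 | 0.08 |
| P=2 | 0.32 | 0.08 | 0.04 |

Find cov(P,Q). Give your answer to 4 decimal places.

E[P] = 1.32,  E[Q] = 1.04
E[PQ] = 1.12
cov(P,Q) = E[PQ] − E[P]E[Q] = 1.12 − (1.32)(1.04) = -0.2528

-0.2528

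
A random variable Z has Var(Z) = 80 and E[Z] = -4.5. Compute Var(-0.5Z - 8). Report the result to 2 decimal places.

20.00

Var(-0.5Z - 8) = (-0.5)²·Var(Z) = 0.25·80 = 20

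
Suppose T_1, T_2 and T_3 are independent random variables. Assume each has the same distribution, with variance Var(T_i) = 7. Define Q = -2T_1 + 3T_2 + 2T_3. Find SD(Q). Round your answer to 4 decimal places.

10.9087

By independence, Var(Q) = (-2)²Var(T_1) + (3)²Var(T_2) + (2)²Var(T_3)
= (-2)²·7 + (3)²·7 + (2)²·7 = 119
SD(Q) = √119 ≈ 10.9087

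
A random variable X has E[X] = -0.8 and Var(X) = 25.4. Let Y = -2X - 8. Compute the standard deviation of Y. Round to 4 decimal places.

10.0797

Var(-2X - 8) = (-2)²·25.4 = 101.6
σ(Y) = √101.6 ≈ 10.0797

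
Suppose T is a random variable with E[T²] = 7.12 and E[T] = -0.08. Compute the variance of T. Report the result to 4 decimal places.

7.1136

Var(T) = 7.12 − (-0.08)² = 7.1136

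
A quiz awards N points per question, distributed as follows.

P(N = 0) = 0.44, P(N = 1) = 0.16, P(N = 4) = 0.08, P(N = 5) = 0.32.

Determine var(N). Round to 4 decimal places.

5.1136

E[N] = (0)(0.44) + (1)(0.16) + (4)(0.08) + (5)(0.32) = 2.08
E[N²] = (0)²(0.44) + (1)²(0.16) + (4)²(0.08) + (5)²(0.32) = 9.44
var(N) = E[N²] − (E[N])² = 9.44 − (2.08)² = 5.1136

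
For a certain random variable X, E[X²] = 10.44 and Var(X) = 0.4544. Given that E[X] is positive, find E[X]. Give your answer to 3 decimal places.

3.160

(E[X])² = E[X²] − Var(X) = 10.44 − 0.4544 = 9.9856
E[X] = √9.9856 = 3.16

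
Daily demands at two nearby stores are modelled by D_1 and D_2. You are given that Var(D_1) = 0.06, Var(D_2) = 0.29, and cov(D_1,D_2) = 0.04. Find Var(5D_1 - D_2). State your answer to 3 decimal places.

Var(5D_1 - D_2) = (5)²·Var(D_1) + (-1)²·Var(D_2) + 2·(5)·(-1)·cov(D_1,D_2)
= 25·0.06 + 1·0.29 + -10·0.04 = 1.39

1.390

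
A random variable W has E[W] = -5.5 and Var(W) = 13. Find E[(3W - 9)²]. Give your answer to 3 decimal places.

E[3W - 9] = 3·-5.5 − 9 = -25.5
Var(3W - 9) = (3)²·13 = 117
E[(3W - 9)²] = Var((3W - 9)) + (E[(3W - 9)])² = 117 + (-25.5)² = 767.25

767.250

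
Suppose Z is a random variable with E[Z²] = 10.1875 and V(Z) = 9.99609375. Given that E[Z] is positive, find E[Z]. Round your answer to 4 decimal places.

0.4375

(E[Z])² = E[Z²] − V(Z) = 10.1875 − 9.99609375 = 0.19140625
E[Z] = √0.19140625 = 0.4375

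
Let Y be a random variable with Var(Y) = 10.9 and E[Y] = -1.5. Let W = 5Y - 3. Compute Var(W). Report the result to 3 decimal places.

Var(5Y - 3) = (5)²·Var(Y) = 25·10.9 = 272.5

272.500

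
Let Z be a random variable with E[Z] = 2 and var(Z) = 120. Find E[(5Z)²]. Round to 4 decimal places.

3100.0000

E[5Z] = 5·2 = 10
var(5Z) = (5)²·120 = 3000
E[(5Z)²] = var((5Z)) + (E[(5Z)])² = 3000 + (10)² = 3100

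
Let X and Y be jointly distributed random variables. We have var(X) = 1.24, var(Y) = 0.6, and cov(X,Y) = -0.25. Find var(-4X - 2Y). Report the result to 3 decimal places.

var(-4X - 2Y) = (-4)²·var(X) + (-2)²·var(Y) + 2·(-4)·(-2)·cov(X,Y)
= 16·1.24 + 4·0.6 + 16·-0.25 = 18.24

18.240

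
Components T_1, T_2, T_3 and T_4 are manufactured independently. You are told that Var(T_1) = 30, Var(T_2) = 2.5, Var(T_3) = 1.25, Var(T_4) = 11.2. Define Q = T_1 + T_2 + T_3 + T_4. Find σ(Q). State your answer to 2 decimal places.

By independence, Var(Q) = (1)²Var(T_1) + (1)²Var(T_2) + (1)²Var(T_3) + (1)²Var(T_4)
= (1)²·30 + (1)²·2.5 + (1)²·1.25 + (1)²·11.2 = 44.95
σ(Q) = √44.95 ≈ 6.70

6.70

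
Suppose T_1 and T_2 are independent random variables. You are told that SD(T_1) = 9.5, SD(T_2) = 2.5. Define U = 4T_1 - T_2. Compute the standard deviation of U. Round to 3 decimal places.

38.082

Var(T_1) = 90.25, Var(T_2) = 6.25
By independence, Var(U) = (4)²Var(T_1) + (-1)²Var(T_2)
= (4)²·90.25 + (-1)²·6.25 = 1450.25
SD(U) = √1450.25 ≈ 38.082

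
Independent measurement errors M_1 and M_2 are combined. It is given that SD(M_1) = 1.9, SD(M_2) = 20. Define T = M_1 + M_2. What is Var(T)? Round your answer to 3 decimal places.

Var(M_1) = 3.61, Var(M_2) = 400
By independence, Var(T) = (1)²Var(M_1) + (1)²Var(M_2)
= (1)²·3.61 + (1)²·400 = 403.61

403.610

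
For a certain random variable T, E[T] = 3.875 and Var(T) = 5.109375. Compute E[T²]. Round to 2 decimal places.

20.13

E[T²] = Var(T) + (E[T])² = 5.109375 + (3.875)² = 20.125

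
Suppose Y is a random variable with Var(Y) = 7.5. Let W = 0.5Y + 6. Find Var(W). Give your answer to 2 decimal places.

Var(0.5Y + 6) = (0.5)²·Var(Y) = 0.25·7.5 = 1.875

1.88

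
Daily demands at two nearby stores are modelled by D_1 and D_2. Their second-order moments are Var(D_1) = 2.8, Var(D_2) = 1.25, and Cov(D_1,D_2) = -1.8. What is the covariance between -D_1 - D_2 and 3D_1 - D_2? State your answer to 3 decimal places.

-3.550

Cov(-D_1 - D_2, 3D_1 - D_2) = (-1)(3)Var(D_1) + (-1)(-1)Var(D_2) + [(-1)(-1) + (-1)(3)]Cov(D_1,D_2)
= -3·2.8 + 1·1.25 + -2·-1.8 = -3.55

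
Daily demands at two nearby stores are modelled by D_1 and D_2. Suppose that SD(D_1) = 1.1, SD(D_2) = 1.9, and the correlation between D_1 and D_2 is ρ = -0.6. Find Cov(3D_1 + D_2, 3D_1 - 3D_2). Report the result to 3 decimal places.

Var(D_1) = (1.1)² = 1.21;  Var(D_2) = (1.9)² = 3.61
Cov(D_1,D_2) = ρ·SD(D_1)·SD(D_2) = -0.6·1.1·1.9 = -1.254
Cov(3D_1 + D_2, 3D_1 - 3D_2) = (3)(3)Var(D_1) + (1)(-3)Var(D_2) + [(3)(-3) + (1)(3)]Cov(D_1,D_2)
= 9·1.21 + -3·3.61 + -6·-1.254 = 7.584

7.584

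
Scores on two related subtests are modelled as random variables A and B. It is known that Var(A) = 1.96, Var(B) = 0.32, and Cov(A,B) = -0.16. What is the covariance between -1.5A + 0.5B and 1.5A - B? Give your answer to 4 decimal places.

-4.9300

Cov(-1.5A + 0.5B, 1.5A - B) = (-1.5)(1.5)Var(A) + (0.5)(-1)Var(B) + [(-1.5)(-1) + (0.5)(1.5)]Cov(A,B)
= -2.25·1.96 + -0.5·0.32 + 2.25·-0.16 = -4.93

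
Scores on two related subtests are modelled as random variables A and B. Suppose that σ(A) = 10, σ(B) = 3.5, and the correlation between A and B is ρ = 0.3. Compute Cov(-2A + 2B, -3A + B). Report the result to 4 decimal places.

Var(A) = (10)² = 100;  Var(B) = (3.5)² = 12.25
Cov(A,B) = ρ·σ(A)·σ(B) = 0.3·10·3.5 = 10.5
Cov(-2A + 2B, -3A + B) = (-2)(-3)Var(A) + (2)(1)Var(B) + [(-2)(1) + (2)(-3)]Cov(A,B)
= 6·100 + 2·12.25 + -8·10.5 = 540.5

540.5000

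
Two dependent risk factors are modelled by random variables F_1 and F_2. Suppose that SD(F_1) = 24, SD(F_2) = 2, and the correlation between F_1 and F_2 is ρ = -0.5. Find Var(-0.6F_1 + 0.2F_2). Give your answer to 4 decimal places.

213.2800

Var(F_1) = (24)² = 576;  Var(F_2) = (2)² = 4
Cov(F_1,F_2) = ρ·SD(F_1)·SD(F_2) = -0.5·24·2 = -24
Var(-0.6F_1 + 0.2F_2) = (-0.6)²·Var(F_1) + (0.2)²·Var(F_2) + 2·(-0.6)·(0.2)·Cov(F_1,F_2)
= 0.36·576 + 0.04·4 + -0.24·-24 = 213.28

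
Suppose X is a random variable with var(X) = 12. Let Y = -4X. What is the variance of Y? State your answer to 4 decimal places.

var(-4X) = (-4)²·var(X) = 16·12 = 192

192.0000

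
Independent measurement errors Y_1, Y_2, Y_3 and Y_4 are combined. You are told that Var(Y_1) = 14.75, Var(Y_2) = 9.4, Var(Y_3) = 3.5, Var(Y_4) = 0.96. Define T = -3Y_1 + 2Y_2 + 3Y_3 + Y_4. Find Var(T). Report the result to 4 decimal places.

By independence, Var(T) = (-3)²Var(Y_1) + (2)²Var(Y_2) + (3)²Var(Y_3) + (1)²Var(Y_4)
= (-3)²·14.75 + (2)²·9.4 + (3)²·3.5 + (1)²·0.96 = 202.81

202.8100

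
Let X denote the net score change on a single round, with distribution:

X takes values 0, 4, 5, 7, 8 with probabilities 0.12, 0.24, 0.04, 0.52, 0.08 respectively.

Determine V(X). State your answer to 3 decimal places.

5.846

E[X] = (0)(0.12) + (4)(0.24) + (5)(0.04) + (7)(0.52) + (8)(0.08) = 5.44
E[X²] = (0)²(0.12) + (4)²(0.24) + (5)²(0.04) + (7)²(0.52) + (8)²(0.08) = 35.44
V(X) = E[X²] − (E[X])² = 35.44 − (5.44)² = 5.8464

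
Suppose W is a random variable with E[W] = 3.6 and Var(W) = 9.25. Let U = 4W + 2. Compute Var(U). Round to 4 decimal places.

148.0000

Var(4W + 2) = (4)²·Var(W) = 16·9.25 = 148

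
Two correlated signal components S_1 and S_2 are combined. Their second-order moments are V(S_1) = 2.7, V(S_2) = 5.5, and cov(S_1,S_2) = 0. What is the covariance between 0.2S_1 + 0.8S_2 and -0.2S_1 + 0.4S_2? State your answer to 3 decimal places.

cov(0.2S_1 + 0.8S_2, -0.2S_1 + 0.4S_2) = (0.2)(-0.2)V(S_1) + (0.8)(0.4)V(S_2) + [(0.2)(0.4) + (0.8)(-0.2)]cov(S_1,S_2)
= -0.04·2.7 + 0.32·5.5 + -0.08·0 = 1.652

1.652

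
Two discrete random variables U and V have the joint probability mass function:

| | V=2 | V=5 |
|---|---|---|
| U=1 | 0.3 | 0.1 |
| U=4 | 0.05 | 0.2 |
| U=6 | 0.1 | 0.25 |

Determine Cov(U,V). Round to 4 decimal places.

E[U] = 3.5,  E[V] = 3.65
E[UV] = 14.2
Cov(U,V) = E[UV] − E[U]E[V] = 14.2 − (3.5)(3.65) = 1.425

1.4250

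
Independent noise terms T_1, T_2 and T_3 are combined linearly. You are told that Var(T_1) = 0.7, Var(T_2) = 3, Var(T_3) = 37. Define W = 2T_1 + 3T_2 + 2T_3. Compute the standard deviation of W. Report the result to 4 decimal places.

By independence, Var(W) = (2)²Var(T_1) + (3)²Var(T_2) + (2)²Var(T_3)
= (2)²·0.7 + (3)²·3 + (2)²·37 = 177.8
σ(W) = √177.8 ≈ 13.3342

13.3342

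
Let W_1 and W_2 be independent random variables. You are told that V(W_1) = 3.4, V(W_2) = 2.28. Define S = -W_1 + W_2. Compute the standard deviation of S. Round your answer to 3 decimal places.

2.383

By independence, V(S) = (-1)²V(W_1) + (1)²V(W_2)
= (-1)²·3.4 + (1)²·2.28 = 5.68
sd(S) = √5.68 ≈ 2.383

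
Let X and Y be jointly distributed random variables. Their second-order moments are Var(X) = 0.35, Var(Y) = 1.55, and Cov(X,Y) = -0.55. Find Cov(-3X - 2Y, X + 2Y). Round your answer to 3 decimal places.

-2.850

Cov(-3X - 2Y, X + 2Y) = (-3)(1)Var(X) + (-2)(2)Var(Y) + [(-3)(2) + (-2)(1)]Cov(X,Y)
= -3·0.35 + -4·1.55 + -8·-0.55 = -2.85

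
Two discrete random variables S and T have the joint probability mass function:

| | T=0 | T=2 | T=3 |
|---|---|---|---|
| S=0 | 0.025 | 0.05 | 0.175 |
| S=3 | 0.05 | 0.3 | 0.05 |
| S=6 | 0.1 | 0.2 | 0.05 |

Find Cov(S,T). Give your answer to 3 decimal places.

-0.803

E[S] = 3.3,  E[T] = 1.925
E[ST] = 5.55
Cov(S,T) = E[ST] − E[S]E[T] = 5.55 − (3.3)(1.925) = -0.8025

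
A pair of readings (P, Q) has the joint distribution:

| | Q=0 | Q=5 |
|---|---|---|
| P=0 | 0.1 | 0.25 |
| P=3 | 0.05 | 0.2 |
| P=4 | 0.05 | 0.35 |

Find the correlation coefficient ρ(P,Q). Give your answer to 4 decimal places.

E[P] = 2.35,  E[Q] = 4
E[PQ] = 10
Cov(P,Q) = E[PQ] − E[P]E[Q] = 10 − (2.35)(4) = 0.6
Var(P) = 3.1275,  Var(Q) = 4
ρ = 0.6 / √(3.1275·4) ≈ 0.1696

0.1696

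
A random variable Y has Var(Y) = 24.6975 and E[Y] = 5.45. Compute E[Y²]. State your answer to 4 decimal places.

E[Y²] = Var(Y) + (E[Y])² = 24.6975 + (5.45)² = 54.4

54.4000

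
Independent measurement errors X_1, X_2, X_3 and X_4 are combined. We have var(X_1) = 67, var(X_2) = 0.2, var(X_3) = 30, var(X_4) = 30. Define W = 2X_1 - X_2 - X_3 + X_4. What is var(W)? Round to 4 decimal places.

By independence, var(W) = (2)²var(X_1) + (-1)²var(X_2) + (-1)²var(X_3) + (1)²var(X_4)
= (2)²·67 + (-1)²·0.2 + (-1)²·30 + (1)²·30 = 328.2

328.2000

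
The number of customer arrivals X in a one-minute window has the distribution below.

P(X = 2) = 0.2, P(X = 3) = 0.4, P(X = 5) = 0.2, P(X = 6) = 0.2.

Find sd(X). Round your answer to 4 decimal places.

1.4697

E[X] = (2)(0.2) + (3)(0.4) + (5)(0.2) + (6)(0.2) = 3.8
E[X²] = (2)²(0.2) + (3)²(0.4) + (5)²(0.2) + (6)²(0.2) = 16.6
Var(X) = E[X²] − (E[X])² = 16.6 − (3.8)² = 2.16
sd(X) = √2.16 ≈ 1.4697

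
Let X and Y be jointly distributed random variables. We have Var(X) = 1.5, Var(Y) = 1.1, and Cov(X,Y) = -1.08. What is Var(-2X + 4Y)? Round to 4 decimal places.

Var(-2X + 4Y) = (-2)²·Var(X) + (4)²·Var(Y) + 2·(-2)·(4)·Cov(X,Y)
= 4·1.5 + 16·1.1 + -16·-1.08 = 40.88

40.8800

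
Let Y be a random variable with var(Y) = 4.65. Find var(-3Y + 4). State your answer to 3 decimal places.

var(-3Y + 4) = (-3)²·var(Y) = 9·4.65 = 41.85

41.850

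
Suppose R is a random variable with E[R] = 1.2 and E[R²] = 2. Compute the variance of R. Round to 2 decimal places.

0.56

Var(R) = 2 − (1.2)² = 0.56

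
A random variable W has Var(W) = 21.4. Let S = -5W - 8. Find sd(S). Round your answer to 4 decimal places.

23.1301

Var(-5W - 8) = (-5)²·21.4 = 535
sd(S) = √535 ≈ 23.1301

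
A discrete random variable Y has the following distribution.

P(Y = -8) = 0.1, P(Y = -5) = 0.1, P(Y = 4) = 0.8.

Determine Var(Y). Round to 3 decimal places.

E[Y] = (-8)(0.1) + (-5)(0.1) + (4)(0.8) = 1.9
E[Y²] = (-8)²(0.1) + (-5)²(0.1) + (4)²(0.8) = 21.7
Var(Y) = E[Y²] − (E[Y])² = 21.7 − (1.9)² = 18.09

18.090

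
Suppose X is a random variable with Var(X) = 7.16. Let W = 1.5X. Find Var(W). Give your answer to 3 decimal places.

Var(1.5X) = (1.5)²·Var(X) = 2.25·7.16 = 16.11

16.110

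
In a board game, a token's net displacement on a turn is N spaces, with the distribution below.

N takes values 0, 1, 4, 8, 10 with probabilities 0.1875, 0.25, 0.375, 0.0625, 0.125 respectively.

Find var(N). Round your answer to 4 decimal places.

E[N] = (0)(0.1875) + (1)(0.25) + (4)(0.375) + (8)(0.0625) + (10)(0.125) = 3.5
E[N²] = (0)²(0.1875) + (1)²(0.25) + (4)²(0.375) + (8)²(0.0625) + (10)²(0.125) = 22.75
var(N) = E[N²] − (E[N])² = 22.75 − (3.5)² = 10.5

10.5000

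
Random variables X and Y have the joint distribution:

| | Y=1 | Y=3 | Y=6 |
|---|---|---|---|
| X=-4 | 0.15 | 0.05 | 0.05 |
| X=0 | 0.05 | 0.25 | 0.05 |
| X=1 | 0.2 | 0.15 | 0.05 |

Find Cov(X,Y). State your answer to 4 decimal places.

E[X] = -0.6,  E[Y] = 2.65
E[XY] = -1.45
Cov(X,Y) = E[XY] − E[X]E[Y] = -1.45 − (-0.6)(2.65) = 0.14

0.1400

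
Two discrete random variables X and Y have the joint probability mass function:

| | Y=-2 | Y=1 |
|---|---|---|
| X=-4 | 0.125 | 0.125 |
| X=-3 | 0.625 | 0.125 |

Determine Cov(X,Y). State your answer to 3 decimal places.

E[X] = -3.25,  E[Y] = -1.25
E[XY] = 3.875
Cov(X,Y) = E[XY] − E[X]E[Y] = 3.875 − (-3.25)(-1.25) = -0.1875

-0.188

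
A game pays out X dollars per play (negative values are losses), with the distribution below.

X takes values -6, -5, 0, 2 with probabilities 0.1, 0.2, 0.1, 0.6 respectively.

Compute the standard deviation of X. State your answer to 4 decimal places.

E[X] = (-6)(0.1) + (-5)(0.2) + (0)(0.1) + (2)(0.6) = -0.4
E[X²] = (-6)²(0.1) + (-5)²(0.2) + (0)²(0.1) + (2)²(0.6) = 11
var(X) = E[X²] − (E[X])² = 11 − (-0.4)² = 10.84
SD(X) = √10.84 ≈ 3.2924

3.2924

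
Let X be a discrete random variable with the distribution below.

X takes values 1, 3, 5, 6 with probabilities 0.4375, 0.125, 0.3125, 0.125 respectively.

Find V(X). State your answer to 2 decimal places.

E[X] = (1)(0.4375) + (3)(0.125) + (5)(0.3125) + (6)(0.125) = 3.125
E[X²] = (1)²(0.4375) + (3)²(0.125) + (5)²(0.3125) + (6)²(0.125) = 13.875
V(X) = E[X²] − (E[X])² = 13.875 − (3.125)² = 4.109375

4.11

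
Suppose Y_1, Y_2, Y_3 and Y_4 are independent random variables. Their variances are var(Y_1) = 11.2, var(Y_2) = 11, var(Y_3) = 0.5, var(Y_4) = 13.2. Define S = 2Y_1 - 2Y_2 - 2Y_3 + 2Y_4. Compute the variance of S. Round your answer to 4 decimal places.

By independence, var(S) = (2)²var(Y_1) + (-2)²var(Y_2) + (-2)²var(Y_3) + (2)²var(Y_4)
= (2)²·11.2 + (-2)²·11 + (-2)²·0.5 + (2)²·13.2 = 143.6

143.6000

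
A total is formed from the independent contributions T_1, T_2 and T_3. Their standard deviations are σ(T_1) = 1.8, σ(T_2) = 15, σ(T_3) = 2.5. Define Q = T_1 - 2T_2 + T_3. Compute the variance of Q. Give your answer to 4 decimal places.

909.4900

Var(T_1) = 3.24, Var(T_2) = 225, Var(T_3) = 6.25
By independence, Var(Q) = (1)²Var(T_1) + (-2)²Var(T_2) + (1)²Var(T_3)
= (1)²·3.24 + (-2)²·225 + (1)²·6.25 = 909.49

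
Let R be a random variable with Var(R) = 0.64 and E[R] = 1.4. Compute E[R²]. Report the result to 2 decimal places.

2.60

E[R²] = Var(R) + (E[R])² = 0.64 + (1.4)² = 2.6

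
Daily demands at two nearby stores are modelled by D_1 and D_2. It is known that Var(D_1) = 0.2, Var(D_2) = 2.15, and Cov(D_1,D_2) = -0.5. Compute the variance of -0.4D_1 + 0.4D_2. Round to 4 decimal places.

0.5360

Var(-0.4D_1 + 0.4D_2) = (-0.4)²·Var(D_1) + (0.4)²·Var(D_2) + 2·(-0.4)·(0.4)·Cov(D_1,D_2)
= 0.16·0.2 + 0.16·2.15 + -0.32·-0.5 = 0.536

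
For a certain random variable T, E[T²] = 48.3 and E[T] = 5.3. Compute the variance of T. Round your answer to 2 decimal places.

Var(T) = 48.3 − (5.3)² = 20.21

20.21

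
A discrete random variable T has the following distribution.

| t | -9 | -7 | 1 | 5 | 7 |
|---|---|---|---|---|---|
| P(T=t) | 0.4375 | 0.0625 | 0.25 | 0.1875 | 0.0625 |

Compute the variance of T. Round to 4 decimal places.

E[T] = (-9)(0.4375) + (-7)(0.0625) + (1)(0.25) + (5)(0.1875) + (7)(0.0625) = -2.75
E[T²] = (-9)²(0.4375) + (-7)²(0.0625) + (1)²(0.25) + (5)²(0.1875) + (7)²(0.0625) = 46.5
var(T) = E[T²] − (E[T])² = 46.5 − (-2.75)² = 38.9375

38.9375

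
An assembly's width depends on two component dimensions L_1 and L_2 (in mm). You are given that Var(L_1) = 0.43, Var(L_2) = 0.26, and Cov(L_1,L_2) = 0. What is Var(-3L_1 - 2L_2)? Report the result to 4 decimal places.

4.9100

Var(-3L_1 - 2L_2) = (-3)²·Var(L_1) + (-2)²·Var(L_2) + 2·(-3)·(-2)·Cov(L_1,L_2)
= 9·0.43 + 4·0.26 + 12·0 = 4.91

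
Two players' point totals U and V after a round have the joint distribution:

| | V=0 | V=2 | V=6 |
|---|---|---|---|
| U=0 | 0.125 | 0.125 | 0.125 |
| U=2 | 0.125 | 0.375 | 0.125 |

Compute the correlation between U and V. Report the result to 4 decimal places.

-0.0592

E[U] = 1.25,  E[V] = 2.5
E[UV] = 3
Cov(U,V) = E[UV] − E[U]E[V] = 3 − (1.25)(2.5) = -0.125
Var(U) = 0.9375,  Var(V) = 4.75
ρ = -0.125 / √(0.9375·4.75) ≈ -0.0592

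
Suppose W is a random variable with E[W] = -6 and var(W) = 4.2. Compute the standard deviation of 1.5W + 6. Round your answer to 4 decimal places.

3.0741

var(1.5W + 6) = (1.5)²·4.2 = 9.45
σ(1.5W + 6) = √9.45 ≈ 3.0741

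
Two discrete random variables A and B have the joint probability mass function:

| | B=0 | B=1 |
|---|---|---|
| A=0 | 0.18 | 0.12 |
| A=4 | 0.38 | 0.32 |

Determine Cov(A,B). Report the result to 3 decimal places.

E[A] = 2.8,  E[B] = 0.44
E[AB] = 1.28
Cov(A,B) = E[AB] − E[A]E[B] = 1.28 − (2.8)(0.44) = 0.048

0.048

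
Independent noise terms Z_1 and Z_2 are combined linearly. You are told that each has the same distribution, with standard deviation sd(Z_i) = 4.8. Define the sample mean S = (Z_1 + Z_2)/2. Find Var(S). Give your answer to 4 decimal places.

11.5200

Var(Z_i) = (4.8)² = 23.04
By independence, Var(S) = (0.5)²Var(Z_1) + (0.5)²Var(Z_2)
= (0.5)²·23.04 + (0.5)²·23.04 = 11.52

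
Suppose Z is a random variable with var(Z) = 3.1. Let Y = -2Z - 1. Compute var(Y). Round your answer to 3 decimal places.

var(-2Z - 1) = (-2)²·var(Z) = 4·3.1 = 12.4

12.400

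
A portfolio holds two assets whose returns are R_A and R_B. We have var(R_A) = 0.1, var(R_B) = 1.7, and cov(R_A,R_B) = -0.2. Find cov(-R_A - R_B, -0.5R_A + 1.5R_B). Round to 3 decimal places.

-2.300

cov(-R_A - R_B, -0.5R_A + 1.5R_B) = (-1)(-0.5)var(R_A) + (-1)(1.5)var(R_B) + [(-1)(1.5) + (-1)(-0.5)]cov(R_A,R_B)
= 0.5·0.1 + -1.5·1.7 + -1·-0.2 = -2.3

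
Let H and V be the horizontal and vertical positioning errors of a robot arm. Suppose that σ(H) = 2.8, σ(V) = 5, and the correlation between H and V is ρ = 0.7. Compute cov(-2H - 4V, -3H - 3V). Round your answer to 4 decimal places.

Var(H) = (2.8)² = 7.84;  Var(V) = (5)² = 25
cov(H,V) = ρ·σ(H)·σ(V) = 0.7·2.8·5 = 9.8
cov(-2H - 4V, -3H - 3V) = (-2)(-3)Var(H) + (-4)(-3)Var(V) + [(-2)(-3) + (-4)(-3)]cov(H,V)
= 6·7.84 + 12·25 + 18·9.8 = 523.44

523.4400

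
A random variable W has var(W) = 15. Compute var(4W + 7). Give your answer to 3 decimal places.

240.000

var(4W + 7) = (4)²·var(W) = 16·15 = 240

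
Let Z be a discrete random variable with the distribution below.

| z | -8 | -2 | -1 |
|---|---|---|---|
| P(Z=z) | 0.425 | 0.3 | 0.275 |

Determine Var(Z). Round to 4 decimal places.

E[Z] = (-8)(0.425) + (-2)(0.3) + (-1)(0.275) = -4.275
E[Z²] = (-8)²(0.425) + (-2)²(0.3) + (-1)²(0.275) = 28.675
Var(Z) = E[Z²] − (E[Z])² = 28.675 − (-4.275)² = 10.399375

10.3994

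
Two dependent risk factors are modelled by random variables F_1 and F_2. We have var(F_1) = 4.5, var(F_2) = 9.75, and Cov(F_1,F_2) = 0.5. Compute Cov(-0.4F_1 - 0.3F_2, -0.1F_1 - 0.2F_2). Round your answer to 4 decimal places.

Cov(-0.4F_1 - 0.3F_2, -0.1F_1 - 0.2F_2) = (-0.4)(-0.1)var(F_1) + (-0.3)(-0.2)var(F_2) + [(-0.4)(-0.2) + (-0.3)(-0.1)]Cov(F_1,F_2)
= 0.04·4.5 + 0.06·9.75 + 0.11·0.5 = 0.82

0.8200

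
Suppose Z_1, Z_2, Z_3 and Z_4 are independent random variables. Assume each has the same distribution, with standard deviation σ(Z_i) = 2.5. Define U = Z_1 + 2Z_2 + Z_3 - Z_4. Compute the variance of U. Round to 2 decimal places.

43.75

Var(Z_i) = (2.5)² = 6.25
By independence, Var(U) = (1)²Var(Z_1) + (2)²Var(Z_2) + (1)²Var(Z_3) + (-1)²Var(Z_4)
= (1)²·6.25 + (2)²·6.25 + (1)²·6.25 + (-1)²·6.25 = 43.75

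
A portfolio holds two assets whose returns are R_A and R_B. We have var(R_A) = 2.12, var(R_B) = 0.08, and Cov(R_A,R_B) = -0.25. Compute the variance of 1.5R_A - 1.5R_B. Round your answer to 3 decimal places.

6.075

var(1.5R_A - 1.5R_B) = (1.5)²·var(R_A) + (-1.5)²·var(R_B) + 2·(1.5)·(-1.5)·Cov(R_A,R_B)
= 2.25·2.12 + 2.25·0.08 + -4.5·-0.25 = 6.075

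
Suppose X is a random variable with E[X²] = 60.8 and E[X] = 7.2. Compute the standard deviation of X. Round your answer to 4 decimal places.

V(X) = 60.8 − (7.2)² = 8.96
σ(X) = √8.96 ≈ 2.9933

2.9933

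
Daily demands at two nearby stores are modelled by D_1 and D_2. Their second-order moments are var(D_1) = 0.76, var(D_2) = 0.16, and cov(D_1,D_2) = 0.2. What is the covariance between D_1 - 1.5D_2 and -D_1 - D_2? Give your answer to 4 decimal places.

cov(D_1 - 1.5D_2, -D_1 - D_2) = (1)(-1)var(D_1) + (-1.5)(-1)var(D_2) + [(1)(-1) + (-1.5)(-1)]cov(D_1,D_2)
= -1·0.76 + 1.5·0.16 + 0.5·0.2 = -0.42

-0.4200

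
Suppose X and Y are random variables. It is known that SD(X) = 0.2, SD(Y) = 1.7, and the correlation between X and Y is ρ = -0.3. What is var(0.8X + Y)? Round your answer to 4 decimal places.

var(X) = (0.2)² = 0.04;  var(Y) = (1.7)² = 2.89
cov(X,Y) = ρ·SD(X)·SD(Y) = -0.3·0.2·1.7 = -0.102
var(0.8X + Y) = (0.8)²·var(X) + (1)²·var(Y) + 2·(0.8)·(1)·cov(X,Y)
= 0.64·0.04 + 1·2.89 + 1.6·-0.102 = 2.7524

2.7524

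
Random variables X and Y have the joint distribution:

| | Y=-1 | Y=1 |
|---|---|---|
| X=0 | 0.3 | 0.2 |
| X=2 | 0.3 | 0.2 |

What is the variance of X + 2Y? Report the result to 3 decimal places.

E[X] = 1,  E[Y] = -0.2,  E[XY] = -0.2
Var(X) = 2 − (1)² = 1;  Var(Y) = 1 − (-0.2)² = 0.96
cov(X,Y) = -0.2 − (1)(-0.2) = 0
Var(X + 2Y) = (1)²·1 + (2)²·0.96 + 2·(1)·(2)·0 = 4.84

4.840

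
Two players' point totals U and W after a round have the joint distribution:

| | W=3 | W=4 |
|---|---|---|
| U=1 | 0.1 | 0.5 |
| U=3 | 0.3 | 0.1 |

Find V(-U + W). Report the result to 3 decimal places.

1.760

E[U] = 1.8,  E[W] = 3.6,  E[UW] = 6.2
V(U) = 4.2 − (1.8)² = 0.96;  V(W) = 13.2 − (3.6)² = 0.24
Cov(U,W) = 6.2 − (1.8)(3.6) = -0.28
V(-U + W) = (-1)²·0.96 + (1)²·0.24 + 2·(-1)·(1)·-0.28 = 1.76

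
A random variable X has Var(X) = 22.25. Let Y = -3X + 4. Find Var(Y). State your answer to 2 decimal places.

200.25

Var(-3X + 4) = (-3)²·Var(X) = 9·22.25 = 200.25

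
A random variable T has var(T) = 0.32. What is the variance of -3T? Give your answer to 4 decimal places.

2.8800

var(-3T) = (-3)²·var(T) = 9·0.32 = 2.88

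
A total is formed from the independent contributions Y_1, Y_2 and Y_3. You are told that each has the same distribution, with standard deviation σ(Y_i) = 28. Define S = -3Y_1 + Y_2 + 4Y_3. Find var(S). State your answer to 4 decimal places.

var(Y_i) = (28)² = 784
By independence, var(S) = (-3)²var(Y_1) + (1)²var(Y_2) + (4)²var(Y_3)
= (-3)²·784 + (1)²·784 + (4)²·784 = 20384

20384.0000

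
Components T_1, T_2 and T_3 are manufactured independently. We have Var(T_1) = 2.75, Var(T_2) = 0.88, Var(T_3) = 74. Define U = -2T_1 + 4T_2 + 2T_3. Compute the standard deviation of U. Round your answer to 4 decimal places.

By independence, Var(U) = (-2)²Var(T_1) + (4)²Var(T_2) + (2)²Var(T_3)
= (-2)²·2.75 + (4)²·0.88 + (2)²·74 = 321.08
sd(U) = √321.08 ≈ 17.9187

17.9187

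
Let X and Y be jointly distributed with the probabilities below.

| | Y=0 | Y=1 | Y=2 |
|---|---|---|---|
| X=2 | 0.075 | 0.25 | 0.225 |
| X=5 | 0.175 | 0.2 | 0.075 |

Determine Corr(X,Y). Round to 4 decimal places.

-0.3328

E[X] = 3.35,  E[Y] = 1.05
E[XY] = 3.15
Cov(X,Y) = E[XY] − E[X]E[Y] = 3.15 − (3.35)(1.05) = -0.3675
V(X) = 2.2275,  V(Y) = 0.5475
ρ = -0.3675 / √(2.2275·0.5475) ≈ -0.3328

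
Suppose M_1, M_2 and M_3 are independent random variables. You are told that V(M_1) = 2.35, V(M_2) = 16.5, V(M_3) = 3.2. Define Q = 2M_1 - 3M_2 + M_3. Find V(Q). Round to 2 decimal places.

By independence, V(Q) = (2)²V(M_1) + (-3)²V(M_2) + (1)²V(M_3)
= (2)²·2.35 + (-3)²·16.5 + (1)²·3.2 = 161.1

161.10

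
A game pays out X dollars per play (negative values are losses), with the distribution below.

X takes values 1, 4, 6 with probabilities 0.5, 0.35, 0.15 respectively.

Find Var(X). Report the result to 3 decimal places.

E[X] = (1)(0.5) + (4)(0.35) + (6)(0.15) = 2.8
E[X²] = (1)²(0.5) + (4)²(0.35) + (6)²(0.15) = 11.5
Var(X) = E[X²] − (E[X])² = 11.5 − (2.8)² = 3.66

3.660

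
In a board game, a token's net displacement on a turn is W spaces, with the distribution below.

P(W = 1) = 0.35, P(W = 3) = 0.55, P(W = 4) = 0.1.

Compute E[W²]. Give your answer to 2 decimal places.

E[W²] = (1)²(0.35) + (3)²(0.55) + (4)²(0.1) = 6.9

6.90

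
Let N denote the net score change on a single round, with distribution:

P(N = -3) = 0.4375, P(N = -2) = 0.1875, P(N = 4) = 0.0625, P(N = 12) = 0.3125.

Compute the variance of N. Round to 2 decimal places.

45.34

E[N] = (-3)(0.4375) + (-2)(0.1875) + (4)(0.0625) + (12)(0.3125) = 2.3125
E[N²] = (-3)²(0.4375) + (-2)²(0.1875) + (4)²(0.0625) + (12)²(0.3125) = 50.6875
var(N) = E[N²] − (E[N])² = 50.6875 − (2.3125)² = 45.33984375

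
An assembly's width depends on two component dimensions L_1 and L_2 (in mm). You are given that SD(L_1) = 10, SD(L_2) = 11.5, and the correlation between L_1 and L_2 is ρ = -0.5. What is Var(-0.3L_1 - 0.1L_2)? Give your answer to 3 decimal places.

6.873

Var(L_1) = (10)² = 100;  Var(L_2) = (11.5)² = 132.25
cov(L_1,L_2) = ρ·SD(L_1)·SD(L_2) = -0.5·10·11.5 = -57.5
Var(-0.3L_1 - 0.1L_2) = (-0.3)²·Var(L_1) + (-0.1)²·Var(L_2) + 2·(-0.3)·(-0.1)·cov(L_1,L_2)
= 0.09·100 + 0.01·132.25 + 0.06·-57.5 = 6.8725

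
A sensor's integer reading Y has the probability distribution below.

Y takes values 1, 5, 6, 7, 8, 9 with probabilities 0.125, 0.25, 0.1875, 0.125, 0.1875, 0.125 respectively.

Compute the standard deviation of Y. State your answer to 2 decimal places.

E[Y] = (1)(0.125) + (5)(0.25) + (6)(0.1875) + (7)(0.125) + (8)(0.1875) + (9)(0.125) = 6
E[Y²] = (1)²(0.125) + (5)²(0.25) + (6)²(0.1875) + (7)²(0.125) + (8)²(0.1875) + (9)²(0.125) = 41.375
var(Y) = E[Y²] − (E[Y])² = 41.375 − (6)² = 5.375
σ(Y) = √5.375 ≈ 2.32

2.32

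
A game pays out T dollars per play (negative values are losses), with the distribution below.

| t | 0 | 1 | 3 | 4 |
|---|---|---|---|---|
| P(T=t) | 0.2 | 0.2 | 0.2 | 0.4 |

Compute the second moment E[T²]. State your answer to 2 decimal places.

E[T²] = (0)²(0.2) + (1)²(0.2) + (3)²(0.2) + (4)²(0.4) = 8.4

8.40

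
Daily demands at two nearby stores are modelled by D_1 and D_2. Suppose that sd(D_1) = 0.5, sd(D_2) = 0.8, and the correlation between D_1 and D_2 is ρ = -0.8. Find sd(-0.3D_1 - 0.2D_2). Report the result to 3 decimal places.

0.098

Var(D_1) = (0.5)² = 0.25;  Var(D_2) = (0.8)² = 0.64
Cov(D_1,D_2) = ρ·sd(D_1)·sd(D_2) = -0.8·0.5·0.8 = -0.32
Var(-0.3D_1 - 0.2D_2) = (-0.3)²·Var(D_1) + (-0.2)²·Var(D_2) + 2·(-0.3)·(-0.2)·Cov(D_1,D_2)
= 0.09·0.25 + 0.04·0.64 + 0.12·-0.32 = 0.0097
sd(-0.3D_1 - 0.2D_2) = √0.0097 ≈ 0.098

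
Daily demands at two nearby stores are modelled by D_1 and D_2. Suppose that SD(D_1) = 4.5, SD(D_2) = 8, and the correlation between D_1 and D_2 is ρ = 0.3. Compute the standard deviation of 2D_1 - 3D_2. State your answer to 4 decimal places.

V(D_1) = (4.5)² = 20.25;  V(D_2) = (8)² = 64
Cov(D_1,D_2) = ρ·SD(D_1)·SD(D_2) = 0.3·4.5·8 = 10.8
V(2D_1 - 3D_2) = (2)²·V(D_1) + (-3)²·V(D_2) + 2·(2)·(-3)·Cov(D_1,D_2)
= 4·20.25 + 9·64 + -12·10.8 = 527.4
SD(2D_1 - 3D_2) = √527.4 ≈ 22.9652

22.9652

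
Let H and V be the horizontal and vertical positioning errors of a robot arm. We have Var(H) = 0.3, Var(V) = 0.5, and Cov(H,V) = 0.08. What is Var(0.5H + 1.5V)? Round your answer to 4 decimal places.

1.3200

Var(0.5H + 1.5V) = (0.5)²·Var(H) + (1.5)²·Var(V) + 2·(0.5)·(1.5)·Cov(H,V)
= 0.25·0.3 + 2.25·0.5 + 1.5·0.08 = 1.32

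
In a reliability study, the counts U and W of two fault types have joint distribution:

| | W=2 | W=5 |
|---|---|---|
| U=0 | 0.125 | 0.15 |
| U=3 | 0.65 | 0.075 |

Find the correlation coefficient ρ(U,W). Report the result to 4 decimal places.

-0.4726

E[U] = 2.175,  E[W] = 2.675
E[UW] = 5.025
cov(U,W) = E[UW] − E[U]E[W] = 5.025 − (2.175)(2.675) = -0.793125
Var(U) = 1.794375,  Var(W) = 1.569375
ρ = -0.793125 / √(1.794375·1.569375) ≈ -0.4726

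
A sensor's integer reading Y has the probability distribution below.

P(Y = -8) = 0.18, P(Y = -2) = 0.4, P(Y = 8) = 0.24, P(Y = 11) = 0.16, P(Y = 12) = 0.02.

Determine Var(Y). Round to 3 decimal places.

47.898

E[Y] = (-8)(0.18) + (-2)(0.4) + (8)(0.24) + (11)(0.16) + (12)(0.02) = 1.68
E[Y²] = (-8)²(0.18) + (-2)²(0.4) + (8)²(0.24) + (11)²(0.16) + (12)²(0.02) = 50.72
Var(Y) = E[Y²] − (E[Y])² = 50.72 − (1.68)² = 47.8976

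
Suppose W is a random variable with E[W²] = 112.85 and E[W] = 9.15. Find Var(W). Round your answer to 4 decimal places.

29.1275

Var(W) = 112.85 − (9.15)² = 29.1275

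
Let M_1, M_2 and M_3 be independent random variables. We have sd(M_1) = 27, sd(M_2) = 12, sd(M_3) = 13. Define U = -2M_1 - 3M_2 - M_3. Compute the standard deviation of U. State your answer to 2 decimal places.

66.19

V(M_1) = 729, V(M_2) = 144, V(M_3) = 169
By independence, V(U) = (-2)²V(M_1) + (-3)²V(M_2) + (-1)²V(M_3)
= (-2)²·729 + (-3)²·144 + (-1)²·169 = 4381
sd(U) = √4381 ≈ 66.19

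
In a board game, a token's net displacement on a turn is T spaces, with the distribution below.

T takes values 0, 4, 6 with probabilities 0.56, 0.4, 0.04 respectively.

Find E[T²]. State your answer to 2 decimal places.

E[T²] = (0)²(0.56) + (4)²(0.4) + (6)²(0.04) = 7.84

7.84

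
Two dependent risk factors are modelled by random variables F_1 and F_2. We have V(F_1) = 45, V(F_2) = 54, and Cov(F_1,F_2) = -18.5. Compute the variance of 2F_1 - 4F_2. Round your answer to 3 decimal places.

1340.000

V(2F_1 - 4F_2) = (2)²·V(F_1) + (-4)²·V(F_2) + 2·(2)·(-4)·Cov(F_1,F_2)
= 4·45 + 16·54 + -16·-18.5 = 1340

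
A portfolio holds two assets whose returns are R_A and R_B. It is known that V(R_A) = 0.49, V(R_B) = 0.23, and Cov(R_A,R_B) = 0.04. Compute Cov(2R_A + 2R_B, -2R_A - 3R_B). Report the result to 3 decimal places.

-3.740

Cov(2R_A + 2R_B, -2R_A - 3R_B) = (2)(-2)V(R_A) + (2)(-3)V(R_B) + [(2)(-3) + (2)(-2)]Cov(R_A,R_B)
= -4·0.49 + -6·0.23 + -10·0.04 = -3.74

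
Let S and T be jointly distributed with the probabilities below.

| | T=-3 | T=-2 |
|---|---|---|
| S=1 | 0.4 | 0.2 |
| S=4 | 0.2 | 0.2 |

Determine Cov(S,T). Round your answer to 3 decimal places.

0.120

E[S] = 2.2,  E[T] = -2.6
E[ST] = -5.6
Cov(S,T) = E[ST] − E[S]E[T] = -5.6 − (2.2)(-2.6) = 0.12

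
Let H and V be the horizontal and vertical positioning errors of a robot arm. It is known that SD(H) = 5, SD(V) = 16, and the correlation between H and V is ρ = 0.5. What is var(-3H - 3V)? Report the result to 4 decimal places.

var(H) = (5)² = 25;  var(V) = (16)² = 256
cov(H,V) = ρ·SD(H)·SD(V) = 0.5·5·16 = 40
var(-3H - 3V) = (-3)²·var(H) + (-3)²·var(V) + 2·(-3)·(-3)·cov(H,V)
= 9·25 + 9·256 + 18·40 = 3249

3249.0000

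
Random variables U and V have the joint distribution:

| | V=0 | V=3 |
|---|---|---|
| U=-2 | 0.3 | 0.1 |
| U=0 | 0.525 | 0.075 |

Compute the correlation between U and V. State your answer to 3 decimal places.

E[U] = -0.8,  E[V] = 0.525
E[UV] = -0.6
Cov(U,V) = E[UV] − E[U]E[V] = -0.6 − (-0.8)(0.525) = -0.18
Var(U) = 0.96,  Var(V) = 1.299375
ρ = -0.18 / √(0.96·1.299375) ≈ -0.161

-0.161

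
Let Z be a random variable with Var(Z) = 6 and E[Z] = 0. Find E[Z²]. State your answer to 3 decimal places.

6.000

E[Z²] = Var(Z) + (E[Z])² = 6 + (0)² = 6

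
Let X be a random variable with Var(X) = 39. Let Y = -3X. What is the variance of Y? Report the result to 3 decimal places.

351.000

Var(-3X) = (-3)²·Var(X) = 9·39 = 351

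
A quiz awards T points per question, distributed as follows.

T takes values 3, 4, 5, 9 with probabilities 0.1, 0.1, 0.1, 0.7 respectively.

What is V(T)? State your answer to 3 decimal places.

E[T] = (3)(0.1) + (4)(0.1) + (5)(0.1) + (9)(0.7) = 7.5
E[T²] = (3)²(0.1) + (4)²(0.1) + (5)²(0.1) + (9)²(0.7) = 61.7
V(T) = E[T²] − (E[T])² = 61.7 − (7.5)² = 5.45

5.450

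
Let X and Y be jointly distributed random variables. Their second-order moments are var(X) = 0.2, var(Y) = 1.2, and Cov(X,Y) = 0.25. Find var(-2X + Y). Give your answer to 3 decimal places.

1.000

var(-2X + Y) = (-2)²·var(X) + (1)²·var(Y) + 2·(-2)·(1)·Cov(X,Y)
= 4·0.2 + 1·1.2 + -4·0.25 = 1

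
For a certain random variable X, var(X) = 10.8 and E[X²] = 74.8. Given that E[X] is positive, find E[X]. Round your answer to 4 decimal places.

8.0000

(E[X])² = E[X²] − var(X) = 74.8 − 10.8 = 64
E[X] = √64 = 8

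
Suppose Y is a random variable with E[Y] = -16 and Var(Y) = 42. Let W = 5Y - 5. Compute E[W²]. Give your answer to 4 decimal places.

E[5Y - 5] = 5·-16 − 5 = -85
Var(5Y - 5) = (5)²·42 = 1050
E[W²] = Var(W) + (E[W])² = 1050 + (-85)² = 8275

8275.0000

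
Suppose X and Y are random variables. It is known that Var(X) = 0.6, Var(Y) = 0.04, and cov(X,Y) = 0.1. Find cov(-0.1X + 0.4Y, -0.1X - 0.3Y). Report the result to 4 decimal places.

cov(-0.1X + 0.4Y, -0.1X - 0.3Y) = (-0.1)(-0.1)Var(X) + (0.4)(-0.3)Var(Y) + [(-0.1)(-0.3) + (0.4)(-0.1)]cov(X,Y)
= 0.01·0.6 + -0.12·0.04 + -0.01·0.1 = 0.0002

0.0002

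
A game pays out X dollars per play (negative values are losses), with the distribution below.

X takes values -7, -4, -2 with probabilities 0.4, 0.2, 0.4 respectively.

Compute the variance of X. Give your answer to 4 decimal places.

E[X] = (-7)(0.4) + (-4)(0.2) + (-2)(0.4) = -4.4
E[X²] = (-7)²(0.4) + (-4)²(0.2) + (-2)²(0.4) = 24.4
var(X) = E[X²] − (E[X])² = 24.4 − (-4.4)² = 5.04

5.0400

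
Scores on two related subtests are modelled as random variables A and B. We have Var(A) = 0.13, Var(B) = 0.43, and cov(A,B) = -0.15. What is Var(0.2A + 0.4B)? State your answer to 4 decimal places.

0.0500

Var(0.2A + 0.4B) = (0.2)²·Var(A) + (0.4)²·Var(B) + 2·(0.2)·(0.4)·cov(A,B)
= 0.04·0.13 + 0.16·0.43 + 0.16·-0.15 = 0.05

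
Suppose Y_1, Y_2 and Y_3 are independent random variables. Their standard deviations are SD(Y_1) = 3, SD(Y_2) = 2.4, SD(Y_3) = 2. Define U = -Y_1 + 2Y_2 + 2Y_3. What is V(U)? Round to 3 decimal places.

V(Y_1) = 9, V(Y_2) = 5.76, V(Y_3) = 4
By independence, V(U) = (-1)²V(Y_1) + (2)²V(Y_2) + (2)²V(Y_3)
= (-1)²·9 + (2)²·5.76 + (2)²·4 = 48.04

48.040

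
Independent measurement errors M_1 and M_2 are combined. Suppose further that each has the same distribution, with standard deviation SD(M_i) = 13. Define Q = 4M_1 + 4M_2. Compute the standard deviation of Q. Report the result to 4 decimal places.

73.5391

var(M_i) = (13)² = 169
By independence, var(Q) = (4)²var(M_1) + (4)²var(M_2)
= (4)²·169 + (4)²·169 = 5408
SD(Q) = √5408 ≈ 73.5391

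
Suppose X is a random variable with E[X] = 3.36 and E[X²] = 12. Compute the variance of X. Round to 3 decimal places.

0.710

Var(X) = 12 − (3.36)² = 0.7104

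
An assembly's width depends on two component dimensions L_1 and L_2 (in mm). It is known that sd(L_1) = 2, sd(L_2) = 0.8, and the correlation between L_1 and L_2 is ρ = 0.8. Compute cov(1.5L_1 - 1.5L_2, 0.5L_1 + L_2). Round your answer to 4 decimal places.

3.0000

V(L_1) = (2)² = 4;  V(L_2) = (0.8)² = 0.64
cov(L_1,L_2) = ρ·sd(L_1)·sd(L_2) = 0.8·2·0.8 = 1.28
cov(1.5L_1 - 1.5L_2, 0.5L_1 + L_2) = (1.5)(0.5)V(L_1) + (-1.5)(1)V(L_2) + [(1.5)(1) + (-1.5)(0.5)]cov(L_1,L_2)
= 0.75·4 + -1.5·0.64 + 0.75·1.28 = 3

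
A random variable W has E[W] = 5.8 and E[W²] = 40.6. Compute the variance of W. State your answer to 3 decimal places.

V(W) = 40.6 − (5.8)² = 6.96

6.960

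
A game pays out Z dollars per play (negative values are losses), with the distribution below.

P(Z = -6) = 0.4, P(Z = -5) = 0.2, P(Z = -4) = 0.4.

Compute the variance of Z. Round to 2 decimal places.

0.80

E[Z] = (-6)(0.4) + (-5)(0.2) + (-4)(0.4) = -5
E[Z²] = (-6)²(0.4) + (-5)²(0.2) + (-4)²(0.4) = 25.8
var(Z) = E[Z²] − (E[Z])² = 25.8 − (-5)² = 0.8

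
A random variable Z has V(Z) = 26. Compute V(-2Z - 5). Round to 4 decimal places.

104.0000

V(-2Z - 5) = (-2)²·V(Z) = 4·26 = 104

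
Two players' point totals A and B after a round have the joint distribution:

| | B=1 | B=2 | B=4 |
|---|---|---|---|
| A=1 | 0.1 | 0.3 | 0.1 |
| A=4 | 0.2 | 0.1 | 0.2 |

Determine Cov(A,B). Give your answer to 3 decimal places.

E[A] = 2.5,  E[B] = 2.3
E[AB] = 5.9
Cov(A,B) = E[AB] − E[A]E[B] = 5.9 − (2.5)(2.3) = 0.15

0.150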